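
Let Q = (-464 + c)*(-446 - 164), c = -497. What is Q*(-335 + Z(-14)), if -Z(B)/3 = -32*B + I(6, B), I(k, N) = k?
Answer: -994798370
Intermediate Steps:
Q = 586210 (Q = (-464 - 497)*(-446 - 164) = -961*(-610) = 586210)
Z(B) = -18 + 96*B (Z(B) = -3*(-32*B + 6) = -3*(6 - 32*B) = -18 + 96*B)
Q*(-335 + Z(-14)) = 586210*(-335 + (-18 + 96*(-14))) = 586210*(-335 + (-18 - 1344)) = 586210*(-335 - 1362) = 586210*(-1697) = -994798370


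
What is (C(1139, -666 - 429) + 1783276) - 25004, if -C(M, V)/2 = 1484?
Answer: 1755304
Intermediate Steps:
C(M, V) = -2968 (C(M, V) = -2*1484 = -2968)
(C(1139, -666 - 429) + 1783276) - 25004 = (-2968 + 1783276) - 25004 = 1780308 - 25004 = 1755304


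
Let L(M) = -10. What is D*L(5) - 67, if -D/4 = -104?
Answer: -4227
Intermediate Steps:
D = 416 (D = -4*(-104) = 416)
D*L(5) - 67 = 416*(-10) - 67 = -4160 - 67 = -4227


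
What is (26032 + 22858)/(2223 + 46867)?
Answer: 4889/4909 ≈ 0.99593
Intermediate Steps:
(26032 + 22858)/(2223 + 46867) = 48890/49090 = 48890*(1/49090) = 4889/4909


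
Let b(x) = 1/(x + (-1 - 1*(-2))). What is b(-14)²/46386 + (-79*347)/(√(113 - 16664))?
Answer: 1/7839234 + 27413*I*√1839/5517 ≈ 1.2756e-7 + 213.08*I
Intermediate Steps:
b(x) = 1/(1 + x) (b(x) = 1/(x + (-1 + 2)) = 1/(x + 1) = 1/(1 + x))
b(-14)²/46386 + (-79*347)/(√(113 - 16664)) = (1/(1 - 14))²/46386 + (-79*347)/(√(113 - 16664)) = (1/(-13))²*(1/46386) - 27413*(-I*√1839/5517) = (-1/13)²*(1/46386) - 27413*(-I*√1839/5517) = (1/169)*(1/46386) - (-27413)*I*√1839/5517 = 1/7839234 + 27413*I*√1839/5517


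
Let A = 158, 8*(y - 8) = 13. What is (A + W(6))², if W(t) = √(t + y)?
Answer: 199837/8 + 395*√10 ≈ 26229.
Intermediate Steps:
y = 77/8 (y = 8 + (⅛)*13 = 8 + 13/8 = 77/8 ≈ 9.6250)
W(t) = √(77/8 + t) (W(t) = √(t + 77/8) = √(77/8 + t))
(A + W(6))² = (158 + √(154 + 16*6)/4)² = (158 + √(154 + 96)/4)² = (158 + √250/4)² = (158 + (5*√10)/4)² = (158 + 5*√10/4)²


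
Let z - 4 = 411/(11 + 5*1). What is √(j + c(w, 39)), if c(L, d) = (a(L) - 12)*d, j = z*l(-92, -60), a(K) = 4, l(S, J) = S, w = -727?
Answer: I*√12173/2 ≈ 55.166*I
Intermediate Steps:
z = 475/16 (z = 4 + 411/(11 + 5*1) = 4 + 411/(11 + 5) = 4 + 411/16 = 475/16 ≈ 29.688)
j = -10925/4 (j = (475/16)*(-92) = -10925/4 ≈ -2731.3)
c(L, d) = -8*d (c(L, d) = (4 - 12)*d = -8*d)
√(j + c(w, 39)) = √(-10925/4 - 8*39) = √(-10925/4 - 312) = √(-12173/4) = I*√12173/2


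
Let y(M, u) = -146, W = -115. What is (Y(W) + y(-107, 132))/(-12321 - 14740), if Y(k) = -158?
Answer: 304/27061 ≈ 0.011234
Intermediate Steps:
(Y(W) + y(-107, 132))/(-12321 - 14740) = (-158 - 146)/(-12321 - 14740) = -304/(-27061) = -304*(-1/27061) = 304/27061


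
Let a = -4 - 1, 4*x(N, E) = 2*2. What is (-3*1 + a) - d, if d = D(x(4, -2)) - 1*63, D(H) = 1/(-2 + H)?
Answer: 56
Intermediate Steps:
x(N, E) = 1 (x(N, E) = (2*2)/4 = (¼)*4 = 1)
a = -5
d = -64 (d = 1/(-2 + 1) - 1*63 = 1/(-1) - 63 = -1 - 63 = -64)
(-3*1 + a) - d = (-3*1 - 5) - 1*(-64) = (-3 - 5) + 64 = -8 + 64 = 56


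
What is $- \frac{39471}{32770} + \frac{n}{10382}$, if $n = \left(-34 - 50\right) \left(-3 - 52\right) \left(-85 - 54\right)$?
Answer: $- \frac{369897009}{5865830} \approx -63.06$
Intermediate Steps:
$n = -642180$ ($n = \left(-84\right) \left(-55\right) \left(-139\right) = 4620 \left(-139\right) = -642180$)
$- \frac{39471}{32770} + \frac{n}{10382} = - \frac{39471}{32770} - \frac{642180}{10382} = \left(-39471\right) \frac{1}{32770} - \frac{321090}{5191} = - \frac{39471}{32770} - \frac{321090}{5191} = - \frac{369897009}{5865830}$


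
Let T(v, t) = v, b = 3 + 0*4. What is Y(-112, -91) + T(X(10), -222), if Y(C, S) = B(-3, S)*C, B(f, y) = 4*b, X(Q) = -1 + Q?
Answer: -1335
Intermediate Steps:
b = 3 (b = 3 + 0 = 3)
B(f, y) = 12 (B(f, y) = 4*3 = 12)
Y(C, S) = 12*C
Y(-112, -91) + T(X(10), -222) = 12*(-112) + (-1 + 10) = -1344 + 9 = -1335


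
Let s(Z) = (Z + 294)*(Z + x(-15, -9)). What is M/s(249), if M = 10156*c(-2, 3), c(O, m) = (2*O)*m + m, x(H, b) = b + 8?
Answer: -7617/11222 ≈ -0.67876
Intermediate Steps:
x(H, b) = 8 + b
c(O, m) = m + 2*O*m (c(O, m) = 2*O*m + m = m + 2*O*m)
M = -91404 (M = 10156*(3*(1 + 2*(-2))) = 10156*(3*(1 - 4)) = 10156*(3*(-3)) = 10156*(-9) = -91404)
s(Z) = (-1 + Z)*(294 + Z) (s(Z) = (Z + 294)*(Z + (8 - 9)) = (294 + Z)*(Z - 1) = (294 + Z)*(-1 + Z) = (-1 + Z)*(294 + Z))
M/s(249) = -91404/(-294 + 249² + 293*249) = -91404/(-294 + 62001 + 72957) = -91404/134664 = -91404*1/134664 = -7617/11222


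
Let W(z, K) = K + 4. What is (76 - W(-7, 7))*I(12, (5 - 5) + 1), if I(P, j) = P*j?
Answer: 780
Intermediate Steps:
W(z, K) = 4 + K
(76 - W(-7, 7))*I(12, (5 - 5) + 1) = (76 - (4 + 7))*(12*((5 - 5) + 1)) = (76 - 1*11)*(12*(0 + 1)) = (76 - 11)*(12*1) = 65*12 = 780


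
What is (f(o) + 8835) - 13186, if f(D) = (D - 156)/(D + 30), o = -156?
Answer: -91319/21 ≈ -4348.5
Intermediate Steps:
f(D) = (-156 + D)/(30 + D)
(f(o) + 8835) - 13186 = ((-156 - 156)/(30 - 156) + 8835) - 13186 = (-312/(-126) + 8835) - 13186 = (-1/126*(-312) + 8835) - 13186 = (52/21 + 8835) - 13186 = 185587/21 - 13186 = -91319/21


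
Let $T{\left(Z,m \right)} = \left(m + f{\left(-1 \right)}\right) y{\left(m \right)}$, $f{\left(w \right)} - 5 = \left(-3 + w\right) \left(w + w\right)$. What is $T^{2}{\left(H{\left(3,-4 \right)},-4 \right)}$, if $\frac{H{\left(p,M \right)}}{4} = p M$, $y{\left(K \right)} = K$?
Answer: $1296$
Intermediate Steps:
$f{\left(w \right)} = 5 + 2 w \left(-3 + w\right)$ ($f{\left(w \right)} = 5 + \left(-3 + w\right) \left(w + w\right) = 5 + \left(-3 + w\right) 2 w = 5 + 2 w \left(-3 + w\right)$)
$H{\left(p,M \right)} = 4 M p$ ($H{\left(p,M \right)} = 4 p M = 4 M p$)
$T{\left(Z,m \right)} = m \left(13 + m\right)$ ($T{\left(Z,m \right)} = \left(m + \left(5 - -6 + 2 \left(-1\right)^{2}\right)\right) m = \left(m + \left(5 + 6 + 2 \cdot 1\right)\right) m = \left(m + \left(5 + 6 + 2\right)\right) m = \left(m + 13\right) m = \left(13 + m\right) m = m \left(13 + m\right)$)
$T^{2}{\left(H{\left(3,-4 \right)},-4 \right)} = \left(- 4 \left(13 - 4\right)\right)^{2} = \left(\left(-4\right) 9\right)^{2} = \left(-36\right)^{2} = 1296$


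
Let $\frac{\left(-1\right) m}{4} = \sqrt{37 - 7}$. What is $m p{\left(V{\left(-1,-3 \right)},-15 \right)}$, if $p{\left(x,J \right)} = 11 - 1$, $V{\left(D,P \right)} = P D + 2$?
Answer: $- 40 \sqrt{30} \approx -219.09$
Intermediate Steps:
$V{\left(D,P \right)} = 2 + D P$ ($V{\left(D,P \right)} = D P + 2 = 2 + D P$)
$m = - 4 \sqrt{30}$ ($m = - 4 \sqrt{37 - 7} = - 4 \sqrt{30} \approx -21.909$)
$p{\left(x,J \right)} = 10$ ($p{\left(x,J \right)} = 11 - 1 = 10$)
$m p{\left(V{\left(-1,-3 \right)},-15 \right)} = - 4 \sqrt{30} \cdot 10 = - 40 \sqrt{30}$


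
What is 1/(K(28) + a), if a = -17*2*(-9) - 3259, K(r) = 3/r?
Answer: -28/82681 ≈ -0.00033865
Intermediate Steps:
a = -2953 (a = -34*(-9) - 3259 = 306 - 3259 = -2953)
1/(K(28) + a) = 1/(3/28 - 2953) = 1/(-82681/28) = -28/82681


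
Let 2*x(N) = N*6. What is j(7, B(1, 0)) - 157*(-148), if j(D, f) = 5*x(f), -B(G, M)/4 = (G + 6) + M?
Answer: 22816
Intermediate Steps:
B(G, M) = -24 - 4*G - 4*M (B(G, M) = -4*((G + 6) + M) = -4*((6 + G) + M) = -4*(6 + G + M) = -24 - 4*G - 4*M)
x(N) = 3*N (x(N) = (N*6)/2 = (6*N)/2 = 3*N)
j(D, f) = 15*f (j(D, f) = 5*(3*f) = 15*f)
j(7, B(1, 0)) - 157*(-148) = 15*(-24 - 4*1 - 4*0) - 157*(-148) = 15*(-24 - 4 + 0) + 23236 = 15*(-28) + 23236 = -420 + 23236 = 22816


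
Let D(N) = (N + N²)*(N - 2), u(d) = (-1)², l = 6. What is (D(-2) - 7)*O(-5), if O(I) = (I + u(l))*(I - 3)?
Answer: -480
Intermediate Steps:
u(d) = 1
O(I) = (1 + I)*(-3 + I) (O(I) = (I + 1)*(I - 3) = (1 + I)*(-3 + I))
D(N) = (-2 + N)*(N + N²) (D(N) = (N + N²)*(-2 + N) = (-2 + N)*(N + N²))
(D(-2) - 7)*O(-5) = (-2*(-2 + (-2)² - 1*(-2)) - 7)*(-3 + (-5)² - 2*(-5)) = (-2*(-2 + 4 + 2) - 7)*(-3 + 25 + 10) = (-2*4 - 7)*32 = (-8 - 7)*32 = -15*32 = -480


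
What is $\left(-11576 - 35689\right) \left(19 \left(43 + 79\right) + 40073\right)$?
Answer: $-2003610615$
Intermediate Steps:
$\left(-11576 - 35689\right) \left(19 \left(43 + 79\right) + 40073\right) = - 47265 \left(19 \cdot 122 + 40073\right) = - 47265 \left(2318 + 40073\right) = \left(-47265\right) 42391 = -2003610615$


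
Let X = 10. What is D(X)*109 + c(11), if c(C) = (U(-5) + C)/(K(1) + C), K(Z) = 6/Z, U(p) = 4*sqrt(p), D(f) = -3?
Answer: -5548/17 + 4*I*sqrt(5)/17 ≈ -326.35 + 0.52613*I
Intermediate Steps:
c(C) = (C + 4*I*sqrt(5))/(6 + C) (c(C) = (4*sqrt(-5) + C)/(6/1 + C) = (4*(I*sqrt(5)) + C)/(6*1 + C) = (4*I*sqrt(5) + C)/(6 + C) = (C + 4*I*sqrt(5))/(6 + C))
D(X)*109 + c(11) = -3*109 + (11 + 4*I*sqrt(5))/(6 + 11) = -327 + (11 + 4*I*sqrt(5))/17 = -327 + (11/17 + 4*I*sqrt(5)/17) = -5548/17 + 4*I*sqrt(5)/17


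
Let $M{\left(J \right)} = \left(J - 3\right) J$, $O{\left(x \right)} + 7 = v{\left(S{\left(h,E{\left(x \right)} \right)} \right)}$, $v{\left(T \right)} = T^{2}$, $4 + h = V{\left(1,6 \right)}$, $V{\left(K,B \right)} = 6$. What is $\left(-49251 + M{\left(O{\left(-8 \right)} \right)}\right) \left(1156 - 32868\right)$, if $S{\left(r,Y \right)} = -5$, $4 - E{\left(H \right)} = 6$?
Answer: $1553285472$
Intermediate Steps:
$E{\left(H \right)} = -2$ ($E{\left(H \right)} = 4 - 6 = -2$)
$h = 2$ ($h = -4 + 6 = 2$)
$O{\left(x \right)} = 18$ ($O{\left(x \right)} = -7 + \left(-5\right)^{2} = -7 + 25 = 18$)
$M{\left(J \right)} = J \left(-3 + J\right)$ ($M{\left(J \right)} = \left(-3 + J\right) J = J \left(-3 + J\right)$)
$\left(-49251 + M{\left(O{\left(-8 \right)} \right)}\right) \left(1156 - 32868\right) = \left(-49251 + 18 \left(-3 + 18\right)\right) \left(1156 - 32868\right) = \left(-49251 + 18 \cdot 15\right) \left(-31712\right) = \left(-49251 + 270\right) \left(-31712\right) = \left(-48981\right) \left(-31712\right) = 1553285472$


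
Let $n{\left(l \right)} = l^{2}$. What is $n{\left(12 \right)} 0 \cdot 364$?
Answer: $0$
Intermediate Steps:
$n{\left(12 \right)} 0 \cdot 364 = 12^{2} \cdot 0 \cdot 364 = 144 \cdot 0 = 0$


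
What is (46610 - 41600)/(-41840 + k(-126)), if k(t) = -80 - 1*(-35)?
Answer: -1002/8377 ≈ -0.11961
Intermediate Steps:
k(t) = -45 (k(t) = -80 + 35 = -45)
(46610 - 41600)/(-41840 + k(-126)) = (46610 - 41600)/(-41840 - 45) = 5010/(-41885) = 5010*(-1/41885) = -1002/8377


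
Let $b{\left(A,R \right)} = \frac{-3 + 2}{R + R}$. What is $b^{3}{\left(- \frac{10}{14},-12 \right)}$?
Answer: $\frac{1}{13824} \approx 7.2338 \cdot 10^{-5}$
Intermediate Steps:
$b{\left(A,R \right)} = - \frac{1}{2 R}$
$b^{3}{\left(- \frac{10}{14},-12 \right)} = \left(- \frac{1}{2 \left(-12\right)}\right)^{3} = \left(\left(- \frac{1}{2}\right) \left(- \frac{1}{12}\right)\right)^{3} = \left(\frac{1}{24}\right)^{3} = \frac{1}{13824}$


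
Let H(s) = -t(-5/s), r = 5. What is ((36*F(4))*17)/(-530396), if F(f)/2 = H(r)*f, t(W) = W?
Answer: -1224/132599 ≈ -0.0092308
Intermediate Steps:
H(s) = 5/s (H(s) = -(-5)/s = 5/s)
F(f) = 2*f (F(f) = 2*((5/5)*f) = 2*((5*(1/5))*f) = 2*(1*f) = 2*f)
((36*F(4))*17)/(-530396) = ((36*(2*4))*17)/(-530396) = ((36*8)*17)*(-1/530396) = (288*17)*(-1/530396) = 4896*(-1/530396) = -1224/132599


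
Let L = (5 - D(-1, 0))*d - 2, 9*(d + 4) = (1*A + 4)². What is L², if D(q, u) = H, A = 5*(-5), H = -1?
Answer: 71824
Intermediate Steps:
A = -25
D(q, u) = -1
d = 45 (d = -4 + (1*(-25) + 4)²/9 = -4 + (-25 + 4)²/9 = -4 + (⅑)*(-21)² = -4 + (⅑)*441 = -4 + 49 = 45)
L = 268 (L = (5 - 1*(-1))*45 - 2 = (5 + 1)*45 - 2 = 6*45 - 2 = 270 - 2 = 268)
L² = 268² = 71824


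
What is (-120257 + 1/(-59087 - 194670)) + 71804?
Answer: -12295287922/253757 ≈ -48453.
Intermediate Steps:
(-120257 + 1/(-59087 - 194670)) + 71804 = (-120257 + 1/(-253757)) + 71804 = (-120257 - 1/253757) + 71804 = -30516055550/253757 + 71804 = -12295287922/253757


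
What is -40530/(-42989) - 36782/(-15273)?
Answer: 2200236088/656570997 ≈ 3.3511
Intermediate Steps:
-40530/(-42989) - 36782/(-15273) = -40530*(-1/42989) - 36782*(-1/15273) = 40530/42989 + 36782/15273 = 2200236088/656570997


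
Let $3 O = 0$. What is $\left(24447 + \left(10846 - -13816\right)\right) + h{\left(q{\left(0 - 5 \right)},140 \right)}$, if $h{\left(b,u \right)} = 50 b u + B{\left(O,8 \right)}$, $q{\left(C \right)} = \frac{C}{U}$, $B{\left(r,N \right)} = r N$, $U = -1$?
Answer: $84109$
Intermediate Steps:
$O = 0$ ($O = \frac{1}{3} \cdot 0 = 0$)
$B{\left(r,N \right)} = N r$
$q{\left(C \right)} = - C$ ($q{\left(C \right)} = \frac{C}{-1} = C \left(-1\right) = - C$)
$h{\left(b,u \right)} = 50 b u$ ($h{\left(b,u \right)} = 50 b u + 8 \cdot 0 = 50 b u + 0 = 50 b u$)
$\left(24447 + \left(10846 - -13816\right)\right) + h{\left(q{\left(0 - 5 \right)},140 \right)} = \left(24447 + \left(10846 - -13816\right)\right) + 50 \left(- (0 - 5)\right) 140 = \left(24447 + \left(10846 + 13816\right)\right) + 50 \left(\left(-1\right) \left(-5\right)\right) 140 = \left(24447 + 24662\right) + 50 \cdot 5 \cdot 140 = 49109 + 35000 = 84109$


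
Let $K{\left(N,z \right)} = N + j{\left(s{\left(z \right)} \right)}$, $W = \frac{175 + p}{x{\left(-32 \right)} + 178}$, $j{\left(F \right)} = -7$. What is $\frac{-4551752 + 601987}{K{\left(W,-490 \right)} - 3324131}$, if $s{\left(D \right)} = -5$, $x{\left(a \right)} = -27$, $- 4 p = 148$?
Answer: $\frac{119282903}{100388940} \approx 1.1882$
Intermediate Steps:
$p = -37$ ($p = \left(- \frac{1}{4}\right) 148 = -37$)
$W = \frac{138}{151}$ ($W = \frac{175 - 37}{-27 + 178} = \frac{138}{151} \approx 0.91391$)
$K{\left(N,z \right)} = -7 + N$ ($K{\left(N,z \right)} = N - 7 = -7 + N$)
$\frac{-4551752 + 601987}{K{\left(W,-490 \right)} - 3324131} = \frac{-4551752 + 601987}{\left(-7 + \frac{138}{151}\right) - 3324131} = - \frac{3949765}{- \frac{919}{151} - 3324131} = - \frac{3949765}{- \frac{501944700}{151}} = \left(-3949765\right) \left(- \frac{151}{501944700}\right) = \frac{119282903}{100388940}$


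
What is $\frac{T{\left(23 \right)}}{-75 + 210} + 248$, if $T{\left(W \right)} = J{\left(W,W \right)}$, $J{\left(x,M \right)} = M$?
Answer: $\frac{33503}{135} \approx 248.17$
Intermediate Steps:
$T{\left(W \right)} = W$
$\frac{T{\left(23 \right)}}{-75 + 210} + 248 = \frac{23}{-75 + 210} + 248 = \frac{23}{135} + 248 = \frac{33503}{135}$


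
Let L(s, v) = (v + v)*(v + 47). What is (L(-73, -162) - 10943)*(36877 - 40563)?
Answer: -97004462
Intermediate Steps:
L(s, v) = 2*v*(47 + v) (L(s, v) = (2*v)*(47 + v) = 2*v*(47 + v))
(L(-73, -162) - 10943)*(36877 - 40563) = (2*(-162)*(47 - 162) - 10943)*(36877 - 40563) = (2*(-162)*(-115) - 10943)*(-3686) = (37260 - 10943)*(-3686) = 26317*(-3686) = -97004462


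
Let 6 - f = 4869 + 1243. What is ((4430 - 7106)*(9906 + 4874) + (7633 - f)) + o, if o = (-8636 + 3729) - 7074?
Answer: -39549522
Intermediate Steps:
f = -6106 (f = 6 - (4869 + 1243) = 6 - 1*6112 = 6 - 6112 = -6106)
o = -11981 (o = -4907 - 7074 = -11981)
((4430 - 7106)*(9906 + 4874) + (7633 - f)) + o = ((4430 - 7106)*(9906 + 4874) + (7633 - 1*(-6106))) - 11981 = (-2676*14780 + (7633 + 6106)) - 11981 = (-39551280 + 13739) - 11981 = -39537541 - 11981 = -39549522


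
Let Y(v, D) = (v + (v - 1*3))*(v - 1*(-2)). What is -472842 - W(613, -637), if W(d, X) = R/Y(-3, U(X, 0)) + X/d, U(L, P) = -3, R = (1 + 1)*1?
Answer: -2608664807/5517 ≈ -4.7284e+5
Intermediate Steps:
R = 2 (R = 2*1 = 2)
Y(v, D) = (-3 + 2*v)*(2 + v) (Y(v, D) = (v + (v - 3))*(v + 2) = (v + (-3 + v))*(2 + v) = (-3 + 2*v)*(2 + v))
W(d, X) = 2/9 + X/d (W(d, X) = 2/(-6 - 3 + 2*(-3)**2) + X/d = 2/(-6 - 3 + 2*9) + X/d = 2/(-6 - 3 + 18) + X/d = 2/9 + X/d)
-472842 - W(613, -637) = -472842 - (2/9 - 637/613) = -472842 - 1*(-4507/5517) = -472842 + 4507/5517 = -2608664807/5517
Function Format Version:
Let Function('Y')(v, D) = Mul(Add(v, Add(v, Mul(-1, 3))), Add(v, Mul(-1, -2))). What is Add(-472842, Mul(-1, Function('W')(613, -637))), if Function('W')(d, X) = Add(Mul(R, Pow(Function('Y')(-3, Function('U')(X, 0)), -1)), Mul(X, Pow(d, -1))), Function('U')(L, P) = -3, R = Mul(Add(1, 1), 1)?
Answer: Rational(-2608664807, 5517) ≈ -4.7284e+5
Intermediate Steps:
R = 2 (R = Mul(2, 1) = 2)
Function('Y')(v, D) = Mul(Add(-3, Mul(2, v)), Add(2, v)) (Function('Y')(v, D) = Mul(Add(v, Add(v, -3)), Add(v, 2)) = Mul(Add(v, Add(-3, v)), Add(2, v)) = Mul(Add(-3, Mul(2, v)), Add(2, v)))
Function('W')(d, X) = Add(Rational(2, 9), Mul(X, Pow(d, -1))) (Function('W')(d, X) = Add(Mul(2, Pow(Add(-6, -3, Mul(2, Pow(-3, 2))), -1)), Mul(X, Pow(d, -1))) = Add(Mul(2, Pow(Add(-6, -3, Mul(2, 9)), -1)), Mul(X, Pow(d, -1))) = Add(Mul(2, Pow(Add(-6, -3, 18), -1)), Mul(X, Pow(d, -1))) = Add(Mul(2, Pow(9, -1)), Mul(X, Pow(d, -1))) = Add(Mul(2, Rational(1, 9)), Mul(X, Pow(d, -1))) = Add(Rational(2, 9), Mul(X, Pow(d, -1))))
Add(-472842, Mul(-1, Function('W')(613, -637))) = Add(-472842, Mul(-1, Add(Rational(2, 9), Mul(-637, Pow(613, -1))))) = Add(-472842, Mul(-1, Add(Rational(2, 9), Mul(-637, Rational(1, 613))))) = Add(-472842, Mul(-1, Add(Rational(2, 9), Rational(-637, 613)))) = Add(-472842, Mul(-1, Rational(-4507, 5517))) = Add(-472842, Rational(4507, 5517)) = Rational(-2608664807, 5517)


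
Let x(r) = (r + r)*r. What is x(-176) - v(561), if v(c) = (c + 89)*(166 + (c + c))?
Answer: -775248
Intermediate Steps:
x(r) = 2*r² (x(r) = (2*r)*r = 2*r²)
v(c) = (89 + c)*(166 + 2*c)
x(-176) - v(561) = 2*(-176)² - (14774 + 2*561² + 344*561) = 2*30976 - (14774 + 2*314721 + 192984) = 61952 - (14774 + 629442 + 192984) = 61952 - 1*837200 = 61952 - 837200 = -775248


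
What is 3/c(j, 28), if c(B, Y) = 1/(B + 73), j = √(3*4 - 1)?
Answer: 219 + 3*√11 ≈ 228.95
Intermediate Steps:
j = √11 (j = √(12 - 1) = √11 ≈ 3.3166)
c(B, Y) = 1/(73 + B)
3/c(j, 28) = 3/1/(73 + √11) = (73 + √11)*3 = 219 + 3*√11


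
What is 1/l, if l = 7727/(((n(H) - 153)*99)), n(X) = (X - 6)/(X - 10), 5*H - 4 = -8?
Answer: -45254/23181 ≈ -1.9522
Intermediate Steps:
H = -⅘ (H = ⅘ + (⅕)*(-8) = ⅘ - 8/5 = -⅘ ≈ -0.80000)
n(X) = (-6 + X)/(-10 + X)
l = -23181/45254 (l = 7727/((((-6 - ⅘)/(-10 - ⅘) - 153)*99)) = 7727/(((-34/5/(-54/5) - 153)*99)) = 7727/(((-5/54*(-34/5) - 153)*99)) = 7727/(((17/27 - 153)*99)) = 7727/((-4114/27*99)) = 7727/(-45254/3) = 7727*(-3/45254) = -23181/45254 ≈ -0.51224)
1/l = 1/(-23181/45254) = -45254/23181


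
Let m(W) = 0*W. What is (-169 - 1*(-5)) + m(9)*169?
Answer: -164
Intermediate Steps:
m(W) = 0
(-169 - 1*(-5)) + m(9)*169 = (-169 - 1*(-5)) + 0*169 = (-169 + 5) + 0 = -164 + 0 = -164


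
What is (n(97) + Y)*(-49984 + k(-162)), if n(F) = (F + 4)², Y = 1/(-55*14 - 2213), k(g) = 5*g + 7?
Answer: -81338272686/157 ≈ -5.1808e+8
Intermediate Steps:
k(g) = 7 + 5*g
Y = -1/2983 (Y = 1/(-770 - 2213) = 1/(-2983) = -1/2983 ≈ -0.00033523)
n(F) = (4 + F)²
(n(97) + Y)*(-49984 + k(-162)) = ((4 + 97)² - 1/2983)*(-49984 + (7 + 5*(-162))) = (101² - 1/2983)*(-49984 + (7 - 810)) = (10201 - 1/2983)*(-49984 - 803) = (30429582/2983)*(-50787) = -81338272686/157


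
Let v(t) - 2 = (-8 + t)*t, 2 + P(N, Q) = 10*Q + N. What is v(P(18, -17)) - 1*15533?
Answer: 9417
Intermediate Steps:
P(N, Q) = -2 + N + 10*Q (P(N, Q) = -2 + (10*Q + N) = -2 + (N + 10*Q) = -2 + N + 10*Q)
v(t) = 2 + t*(-8 + t) (v(t) = 2 + (-8 + t)*t = 2 + t*(-8 + t))
v(P(18, -17)) - 1*15533 = (2 + (-2 + 18 + 10*(-17))**2 - 8*(-2 + 18 + 10*(-17))) - 1*15533 = (2 + (-2 + 18 - 170)**2 - 8*(-2 + 18 - 170)) - 15533 = (2 + (-154)**2 - 8*(-154)) - 15533 = (2 + 23716 + 1232) - 15533 = 24950 - 15533 = 9417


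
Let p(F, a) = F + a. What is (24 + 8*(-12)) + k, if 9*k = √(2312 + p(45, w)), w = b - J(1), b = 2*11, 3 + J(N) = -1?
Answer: -72 + √2383/9 ≈ -66.576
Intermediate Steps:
J(N) = -4 (J(N) = -3 - 1 = -4)
b = 22
w = 26 (w = 22 - 1*(-4) = 22 + 4 = 26)
k = √2383/9 (k = √(2312 + (45 + 26))/9 = √(2312 + 71)/9 = √2383/9 ≈ 5.4240)
(24 + 8*(-12)) + k = (24 + 8*(-12)) + √2383/9 = (24 - 96) + √2383/9 = -72 + √2383/9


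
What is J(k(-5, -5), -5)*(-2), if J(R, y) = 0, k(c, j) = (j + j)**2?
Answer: 0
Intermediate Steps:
k(c, j) = 4*j**2 (k(c, j) = (2*j)**2 = 4*j**2)
J(k(-5, -5), -5)*(-2) = 0*(-2) = 0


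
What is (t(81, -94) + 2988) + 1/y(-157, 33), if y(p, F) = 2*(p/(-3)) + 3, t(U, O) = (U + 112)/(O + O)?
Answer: 181381537/60724 ≈ 2987.0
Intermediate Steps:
t(U, O) = (112 + U)/(2*O) (t(U, O) = (112 + U)/((2*O)) = (112 + U)*(1/(2*O)) = (112 + U)/(2*O))
y(p, F) = 3 - 2*p/3 (y(p, F) = 2*(p*(-⅓)) + 3 = 2*(-p/3) + 3 = -2*p/3 + 3 = 3 - 2*p/3)
(t(81, -94) + 2988) + 1/y(-157, 33) = ((½)*(112 + 81)/(-94) + 2988) + 1/(3 - ⅔*(-157)) = ((½)*(-1/94)*193 + 2988) + 1/(3 + 314/3) = (-193/188 + 2988) + 1/(323/3) = 561551/188 + 3/323 = 181381537/60724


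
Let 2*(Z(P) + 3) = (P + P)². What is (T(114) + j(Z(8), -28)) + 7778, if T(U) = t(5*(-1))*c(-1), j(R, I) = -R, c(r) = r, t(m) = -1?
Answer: 7654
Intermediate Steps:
Z(P) = -3 + 2*P² (Z(P) = -3 + (P + P)²/2 = -3 + (2*P)²/2 = -3 + (4*P²)/2 = -3 + 2*P²)
T(U) = 1 (T(U) = -1*(-1) = 1)
(T(114) + j(Z(8), -28)) + 7778 = (1 - (-3 + 2*8²)) + 7778 = (1 - (-3 + 2*64)) + 7778 = (1 - (-3 + 128)) + 7778 = (1 - 1*125) + 7778 = (1 - 125) + 7778 = -124 + 7778 = 7654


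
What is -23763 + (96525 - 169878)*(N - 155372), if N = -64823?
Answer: 16151940072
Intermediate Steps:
-23763 + (96525 - 169878)*(N - 155372) = -23763 + (96525 - 169878)*(-64823 - 155372) = -23763 - 73353*(-220195) = -23763 + 16151963835 = 16151940072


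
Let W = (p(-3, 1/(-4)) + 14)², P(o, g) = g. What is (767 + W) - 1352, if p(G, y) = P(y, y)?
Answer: -6335/16 ≈ -395.94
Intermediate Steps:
p(G, y) = y
W = 3025/16 (W = (1/(-4) + 14)² = (-¼ + 14)² = (55/4)² = 3025/16 ≈ 189.06)
(767 + W) - 1352 = (767 + 3025/16) - 1352 = 15297/16 - 1352 = -6335/16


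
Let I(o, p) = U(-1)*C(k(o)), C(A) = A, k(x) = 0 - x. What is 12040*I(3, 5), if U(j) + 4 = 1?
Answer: 108360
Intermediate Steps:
U(j) = -3 (U(j) = -4 + 1 = -3)
k(x) = -x
I(o, p) = 3*o (I(o, p) = -(-3)*o = 3*o)
12040*I(3, 5) = 12040*(3*3) = 12040*9 = 108360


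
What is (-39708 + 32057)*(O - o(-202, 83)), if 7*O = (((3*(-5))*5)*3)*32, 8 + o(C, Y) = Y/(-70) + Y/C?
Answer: 3937069068/505 ≈ 7.7962e+6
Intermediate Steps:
o(C, Y) = -8 - Y/70 + Y/C (o(C, Y) = -8 + (Y/(-70) + Y/C) = -8 + (Y*(-1/70) + Y/C) = -8 + (-Y/70 + Y/C) = -8 - Y/70 + Y/C)
O = -7200/7 (O = ((((3*(-5))*5)*3)*32)/7 = ((-15*5*3)*32)/7 = (-75*3*32)/7 = (-225*32)/7 = (⅐)*(-7200) = -7200/7 ≈ -1028.6)
(-39708 + 32057)*(O - o(-202, 83)) = (-39708 + 32057)*(-7200/7 - (-8 - 1/70*83 + 83/(-202))) = -7651*(-7200/7 - (-8 - 83/70 + 83*(-1/202))) = -7651*(-7200/7 - (-8 - 83/70 - 83/202)) = -7651*(-7200/7 - 1*(-33924/3535)) = -7651*(-7200/7 + 33924/3535) = -7651*(-3602076/3535) = 3937069068/505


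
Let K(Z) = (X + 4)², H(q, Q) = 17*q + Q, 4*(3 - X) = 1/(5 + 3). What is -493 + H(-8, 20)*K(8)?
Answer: -1568349/256 ≈ -6126.4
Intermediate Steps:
X = 95/32 (X = 3 - 1/(4*(5 + 3)) = 3 - ¼/8 = 3 - ¼*⅛ = 3 - 1/32 = 95/32 ≈ 2.9688)
H(q, Q) = Q + 17*q
K(Z) = 49729/1024 (K(Z) = (95/32 + 4)² = (223/32)² = 49729/1024)
-493 + H(-8, 20)*K(8) = -493 + (20 + 17*(-8))*(49729/1024) = -493 + (20 - 136)*(49729/1024) = -493 - 116*49729/1024 = -493 - 1442141/256 = -1568349/256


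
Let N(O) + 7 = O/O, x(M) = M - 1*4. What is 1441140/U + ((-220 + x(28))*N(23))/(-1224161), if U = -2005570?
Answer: -176654593386/245514057677 ≈ -0.71953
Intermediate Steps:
x(M) = -4 + M (x(M) = M - 4 = -4 + M)
N(O) = -6 (N(O) = -7 + O/O = -7 + 1 = -6)
1441140/U + ((-220 + x(28))*N(23))/(-1224161) = 1441140/(-2005570) + ((-220 + (-4 + 28))*(-6))/(-1224161) = 1441140*(-1/2005570) + ((-220 + 24)*(-6))*(-1/1224161) = -144114/200557 - 196*(-6)*(-1/1224161) = -144114/200557 + 1176*(-1/1224161) = -144114/200557 - 1176/1224161 = -176654593386/245514057677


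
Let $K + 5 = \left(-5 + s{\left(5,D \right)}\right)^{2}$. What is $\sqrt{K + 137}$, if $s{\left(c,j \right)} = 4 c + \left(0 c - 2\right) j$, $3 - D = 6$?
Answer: $\sqrt{573} \approx 23.937$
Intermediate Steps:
$D = -3$ ($D = 3 - 6 = -3$)
$s{\left(c,j \right)} = - 2 j + 4 c$ ($s{\left(c,j \right)} = 4 c + \left(0 - 2\right) j = 4 c - 2 j = - 2 j + 4 c$)
$K = 436$ ($K = -5 + \left(-5 + \left(\left(-2\right) \left(-3\right) + 4 \cdot 5\right)\right)^{2} = -5 + \left(-5 + \left(6 + 20\right)\right)^{2} = -5 + \left(-5 + 26\right)^{2} = -5 + 21^{2} = -5 + 441 = 436$)
$\sqrt{K + 137} = \sqrt{436 + 137} = \sqrt{573}$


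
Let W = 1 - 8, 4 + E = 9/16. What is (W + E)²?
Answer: 27889/256 ≈ 108.94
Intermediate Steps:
E = -55/16 (E = -4 + 9/16 = -55/16 ≈ -3.4375)
W = -7
(W + E)² = (-7 - 55/16)² = (-167/16)² = 27889/256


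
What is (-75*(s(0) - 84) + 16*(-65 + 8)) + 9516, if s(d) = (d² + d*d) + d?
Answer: 14904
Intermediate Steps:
s(d) = d + 2*d² (s(d) = (d² + d²) + d = 2*d² + d = d + 2*d²)
(-75*(s(0) - 84) + 16*(-65 + 8)) + 9516 = (-75*(0*(1 + 2*0) - 84) + 16*(-65 + 8)) + 9516 = (-75*(0*(1 + 0) - 84) + 16*(-57)) + 9516 = (-75*(0*1 - 84) - 912) + 9516 = (-75*(0 - 84) - 912) + 9516 = (-75*(-84) - 912) + 9516 = (6300 - 912) + 9516 = 5388 + 9516 = 14904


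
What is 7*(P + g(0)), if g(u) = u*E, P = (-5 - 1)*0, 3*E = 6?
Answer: 0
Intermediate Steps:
E = 2 (E = (1/3)*6 = 2)
P = 0 (P = -6*0 = 0)
g(u) = 2*u (g(u) = u*2 = 2*u)
7*(P + g(0)) = 7*(0 + 2*0) = 7*(0 + 0) = 7*0 = 0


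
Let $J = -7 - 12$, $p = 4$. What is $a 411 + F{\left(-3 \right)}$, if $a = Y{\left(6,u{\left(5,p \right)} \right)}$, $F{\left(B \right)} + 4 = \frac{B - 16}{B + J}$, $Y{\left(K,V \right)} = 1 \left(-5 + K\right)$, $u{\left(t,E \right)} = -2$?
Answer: $\frac{8973}{22} \approx 407.86$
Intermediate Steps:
$Y{\left(K,V \right)} = -5 + K$
$J = -19$ ($J = -7 - 12 = -19$)
$F{\left(B \right)} = -4 + \frac{-16 + B}{-19 + B}$ ($F{\left(B \right)} = -4 + \frac{B - 16}{B - 19} = -4 + \frac{-16 + B}{-19 + B}$)
$a = 1$ ($a = -5 + 6 = 1$)
$a 411 + F{\left(-3 \right)} = 1 \cdot 411 + \frac{3 \left(20 - -3\right)}{-19 - 3} = 411 + \frac{3 \left(20 + 3\right)}{-22} = 411 + 3 \left(- \frac{1}{22}\right) 23 = 411 - \frac{69}{22} = \frac{8973}{22}$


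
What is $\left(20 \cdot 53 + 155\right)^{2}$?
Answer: $1476225$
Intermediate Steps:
$\left(20 \cdot 53 + 155\right)^{2} = \left(1060 + 155\right)^{2} = 1215^{2} = 1476225$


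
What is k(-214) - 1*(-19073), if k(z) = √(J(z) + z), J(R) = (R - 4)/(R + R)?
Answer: 19073 + I*√9777018/214 ≈ 19073.0 + 14.611*I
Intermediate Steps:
J(R) = (-4 + R)/(2*R) (J(R) = (-4 + R)/((2*R)) = (-4 + R)*(1/(2*R)) = (-4 + R)/(2*R))
k(z) = √(z + (-4 + z)/(2*z)) (k(z) = √((-4 + z)/(2*z) + z) = √(z + (-4 + z)/(2*z)))
k(-214) - 1*(-19073) = √(2 - 8/(-214) + 4*(-214))/2 - 1*(-19073) = √(2 - 8*(-1/214) - 856)/2 + 19073 = √(2 + 4/107 - 856)/2 + 19073 = √(-91374/107)/2 + 19073 = (I*√9777018/107)/2 + 19073 = I*√9777018/214 + 19073 = 19073 + I*√9777018/214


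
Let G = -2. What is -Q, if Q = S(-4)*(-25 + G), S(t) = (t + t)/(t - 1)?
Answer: 216/5 ≈ 43.200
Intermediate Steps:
S(t) = 2*t/(-1 + t) (S(t) = (2*t)/(-1 + t) = 2*t/(-1 + t))
Q = -216/5 (Q = (2*(-4)/(-1 - 4))*(-25 - 2) = (2*(-4)/(-5))*(-27) = (2*(-4)*(-⅕))*(-27) = (8/5)*(-27) = -216/5 ≈ -43.200)
-Q = -1*(-216/5) = 216/5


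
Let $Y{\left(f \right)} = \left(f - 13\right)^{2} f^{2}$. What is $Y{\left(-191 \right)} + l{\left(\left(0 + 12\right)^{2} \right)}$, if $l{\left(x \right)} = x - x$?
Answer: $1518193296$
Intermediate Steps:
$Y{\left(f \right)} = f^{2} \left(-13 + f\right)^{2}$ ($Y{\left(f \right)} = \left(-13 + f\right)^{2} f^{2} = f^{2} \left(-13 + f\right)^{2}$)
$l{\left(x \right)} = 0$
$Y{\left(-191 \right)} + l{\left(\left(0 + 12\right)^{2} \right)} = \left(-191\right)^{2} \left(-13 - 191\right)^{2} + 0 = 36481 \left(-204\right)^{2} + 0 = 36481 \cdot 41616 + 0 = 1518193296 + 0 = 1518193296$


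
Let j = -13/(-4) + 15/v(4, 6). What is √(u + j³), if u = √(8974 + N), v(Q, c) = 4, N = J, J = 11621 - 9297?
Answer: √(343 + √11298) ≈ 21.197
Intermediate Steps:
J = 2324
N = 2324
j = 7 (j = -13/(-4) + 15/4 = -13*(-¼) + 15*(¼) = 13/4 + 15/4 = 7)
u = √11298 (u = √(8974 + 2324) = √11298 ≈ 106.29)
√(u + j³) = √(√11298 + 7³) = √(√11298 + 343) = √(343 + √11298)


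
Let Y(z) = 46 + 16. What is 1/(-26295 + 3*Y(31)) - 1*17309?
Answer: -451920682/26109 ≈ -17309.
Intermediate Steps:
Y(z) = 62
1/(-26295 + 3*Y(31)) - 1*17309 = 1/(-26295 + 3*62) - 1*17309 = 1/(-26295 + 186) - 17309 = 1/(-26109) - 17309 = -1/26109 - 17309 = -451920682/26109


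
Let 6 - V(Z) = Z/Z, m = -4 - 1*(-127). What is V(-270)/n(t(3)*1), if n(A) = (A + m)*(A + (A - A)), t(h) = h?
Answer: 5/378 ≈ 0.013228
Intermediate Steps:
m = 123 (m = -4 + 127 = 123)
V(Z) = 5 (V(Z) = 6 - Z/Z = 6 - 1*1 = 6 - 1 = 5)
n(A) = A*(123 + A) (n(A) = (A + 123)*(A + (A - A)) = (123 + A)*(A + 0) = (123 + A)*A = A*(123 + A))
V(-270)/n(t(3)*1) = 5/(((3*1)*(123 + 3*1))) = 5/((3*(123 + 3))) = 5/((3*126)) = 5/378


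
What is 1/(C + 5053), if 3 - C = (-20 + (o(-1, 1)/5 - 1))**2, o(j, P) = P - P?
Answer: 1/4615 ≈ 0.00021668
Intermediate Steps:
o(j, P) = 0
C = -438 (C = 3 - (-20 + (0/5 - 1))**2 = 3 - (-20 + (0*(1/5) - 1))**2 = 3 - (-20 + (0 - 1))**2 = 3 - (-20 - 1)**2 = 3 - 1*(-21)**2 = 3 - 1*441 = 3 - 441 = -438)
1/(C + 5053) = 1/(-438 + 5053) = 1/4615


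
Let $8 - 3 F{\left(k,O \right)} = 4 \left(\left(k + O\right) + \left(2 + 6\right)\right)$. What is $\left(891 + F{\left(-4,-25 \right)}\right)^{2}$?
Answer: $\frac{7645225}{9} \approx 8.4947 \cdot 10^{5}$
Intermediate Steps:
$F{\left(k,O \right)} = -8 - \frac{4 O}{3} - \frac{4 k}{3}$ ($F{\left(k,O \right)} = \frac{8}{3} - \frac{4 \left(\left(k + O\right) + \left(2 + 6\right)\right)}{3} = \frac{8}{3} - \frac{4 \left(\left(O + k\right) + 8\right)}{3} = \frac{8}{3} - \frac{4 \left(8 + O + k\right)}{3} = \frac{8}{3} - \frac{32 + 4 O + 4 k}{3} = \frac{8}{3} - \left(\frac{32}{3} + \frac{4 O}{3} + \frac{4 k}{3}\right) = -8 - \frac{4 O}{3} - \frac{4 k}{3}$)
$\left(891 + F{\left(-4,-25 \right)}\right)^{2} = \left(891 - - \frac{92}{3}\right)^{2} = \left(891 + \left(-8 + \frac{100}{3} + \frac{16}{3}\right)\right)^{2} = \left(891 + \frac{92}{3}\right)^{2} = \left(\frac{2765}{3}\right)^{2} = \frac{7645225}{9}$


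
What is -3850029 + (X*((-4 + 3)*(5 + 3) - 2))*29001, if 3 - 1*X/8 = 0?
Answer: -10810269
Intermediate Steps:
X = 24 (X = 24 - 8*0 = 24 + 0 = 24)
-3850029 + (X*((-4 + 3)*(5 + 3) - 2))*29001 = -3850029 + (24*((-4 + 3)*(5 + 3) - 2))*29001 = -3850029 + (24*(-1*8 - 2))*29001 = -3850029 + (24*(-8 - 2))*29001 = -3850029 + (24*(-10))*29001 = -3850029 - 240*29001 = -3850029 - 6960240 = -10810269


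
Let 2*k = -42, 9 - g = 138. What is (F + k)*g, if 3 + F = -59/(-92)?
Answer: 277221/92 ≈ 3013.3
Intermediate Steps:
g = -129 (g = 9 - 1*138 = 9 - 138 = -129)
k = -21 (k = (1/2)*(-42) = -21)
F = -217/92 (F = -3 - 59/(-92) = -3 - 59*(-1/92) = -3 + 59/92 = -217/92 ≈ -2.3587)
(F + k)*g = (-217/92 - 21)*(-129) = -2149/92*(-129) = 277221/92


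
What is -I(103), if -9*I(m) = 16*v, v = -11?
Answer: -176/9 ≈ -19.556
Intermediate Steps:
I(m) = 176/9 (I(m) = -16*(-11)/9 = -⅑*(-176) = 176/9)
-I(103) = -1*176/9 = -176/9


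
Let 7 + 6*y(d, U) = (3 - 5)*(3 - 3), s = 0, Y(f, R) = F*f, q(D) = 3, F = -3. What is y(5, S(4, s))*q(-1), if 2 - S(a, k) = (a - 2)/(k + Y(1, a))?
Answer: -7/2 ≈ -3.5000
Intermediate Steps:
Y(f, R) = -3*f
S(a, k) = 2 - (-2 + a)/(-3 + k) (S(a, k) = 2 - (a - 2)/(k - 3*1) = 2 - (-2 + a)/(k - 3) = 2 - (-2 + a)/(-3 + k))
y(d, U) = -7/6 (y(d, U) = -7/6 + ((3 - 5)*(3 - 3))/6 = -7/6 + (-2*0)/6 = -7/6 + (⅙)*0 = -7/6 + 0 = -7/6)
y(5, S(4, s))*q(-1) = -7/6*3 = -7/2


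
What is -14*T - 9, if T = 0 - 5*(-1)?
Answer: -79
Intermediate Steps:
T = 5 (T = 0 + 5 = 5)
-14*T - 9 = -14*5 - 9 = -70 - 9 = -79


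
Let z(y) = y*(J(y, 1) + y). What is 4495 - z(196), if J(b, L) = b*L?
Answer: -72337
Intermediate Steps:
J(b, L) = L*b
z(y) = 2*y**2 (z(y) = y*(1*y + y) = y*(y + y) = y*(2*y) = 2*y**2)
4495 - z(196) = 4495 - 2*196**2 = 4495 - 2*38416 = 4495 - 1*76832 = 4495 - 76832 = -72337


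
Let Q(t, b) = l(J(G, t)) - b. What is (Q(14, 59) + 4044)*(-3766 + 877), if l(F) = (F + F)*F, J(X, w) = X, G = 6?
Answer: -11720673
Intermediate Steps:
l(F) = 2*F² (l(F) = (2*F)*F = 2*F²)
Q(t, b) = 72 - b (Q(t, b) = 2*6² - b = 2*36 - b = 72 - b)
(Q(14, 59) + 4044)*(-3766 + 877) = ((72 - 1*59) + 4044)*(-3766 + 877) = ((72 - 59) + 4044)*(-2889) = (13 + 4044)*(-2889) = 4057*(-2889) = -11720673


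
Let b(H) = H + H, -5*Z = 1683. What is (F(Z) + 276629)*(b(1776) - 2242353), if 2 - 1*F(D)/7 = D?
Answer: -3123118439796/5 ≈ -6.2462e+11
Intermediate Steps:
Z = -1683/5 (Z = -⅕*1683 = -1683/5 ≈ -336.60)
F(D) = 14 - 7*D
b(H) = 2*H
(F(Z) + 276629)*(b(1776) - 2242353) = ((14 - 7*(-1683/5)) + 276629)*(2*1776 - 2242353) = ((14 + 11781/5) + 276629)*(3552 - 2242353) = (11851/5 + 276629)*(-2238801) = (1394996/5)*(-2238801) = -3123118439796/5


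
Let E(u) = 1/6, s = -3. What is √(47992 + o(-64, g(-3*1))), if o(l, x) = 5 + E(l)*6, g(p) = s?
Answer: √47998 ≈ 219.08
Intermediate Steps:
g(p) = -3
E(u) = ⅙
o(l, x) = 6 (o(l, x) = 5 + (⅙)*6 = 5 + 1 = 6)
√(47992 + o(-64, g(-3*1))) = √(47992 + 6) = √47998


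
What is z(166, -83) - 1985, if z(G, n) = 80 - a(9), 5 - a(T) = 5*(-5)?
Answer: -1935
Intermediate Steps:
a(T) = 30 (a(T) = 5 - 5*(-5) = 5 - 1*(-25) = 5 + 25 = 30)
z(G, n) = 50 (z(G, n) = 80 - 1*30 = 80 - 30 = 50)
z(166, -83) - 1985 = 50 - 1985 = -1935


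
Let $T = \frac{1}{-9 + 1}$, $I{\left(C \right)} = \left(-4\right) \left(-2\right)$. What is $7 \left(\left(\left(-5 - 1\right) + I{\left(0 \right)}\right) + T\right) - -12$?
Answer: $\frac{201}{8} \approx 25.125$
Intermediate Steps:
$I{\left(C \right)} = 8$
$T = - \frac{1}{8}$ ($T = \frac{1}{-8} = - \frac{1}{8} \approx -0.125$)
$7 \left(\left(\left(-5 - 1\right) + I{\left(0 \right)}\right) + T\right) - -12 = 7 \left(\left(\left(-5 - 1\right) + 8\right) - \frac{1}{8}\right) - -12 = 7 \left(\left(-6 + 8\right) - \frac{1}{8}\right) + 12 = 7 \left(2 - \frac{1}{8}\right) + 12 = 7 \cdot \frac{15}{8} + 12 = \frac{105}{8} + 12 = \frac{201}{8}$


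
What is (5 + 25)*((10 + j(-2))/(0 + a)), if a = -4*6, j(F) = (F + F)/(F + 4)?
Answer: -10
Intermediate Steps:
j(F) = 2*F/(4 + F) (j(F) = (2*F)/(4 + F) = 2*F/(4 + F))
a = -24
(5 + 25)*((10 + j(-2))/(0 + a)) = (5 + 25)*((10 + 2*(-2)/(4 - 2))/(0 - 24)) = 30*((10 + 2*(-2)/2)/(-24)) = 30*((10 + 2*(-2)*(½))*(-1/24)) = 30*((10 - 2)*(-1/24)) = 30*(8*(-1/24)) = 30*(-⅓) = -10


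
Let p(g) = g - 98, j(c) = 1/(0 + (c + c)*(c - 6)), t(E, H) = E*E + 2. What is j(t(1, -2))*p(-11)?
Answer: 109/18 ≈ 6.0556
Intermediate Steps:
t(E, H) = 2 + E² (t(E, H) = E² + 2 = 2 + E²)
j(c) = 1/(2*c*(-6 + c)) (j(c) = 1/(0 + (2*c)*(-6 + c)) = 1/(0 + 2*c*(-6 + c)) = 1/(2*c*(-6 + c)))
p(g) = -98 + g
j(t(1, -2))*p(-11) = (1/(2*(2 + 1²)*(-6 + (2 + 1²))))*(-98 - 11) = (1/(2*(2 + 1)*(-6 + (2 + 1))))*(-109) = ((½)/(3*(-6 + 3)))*(-109) = ((½)*(⅓)/(-3))*(-109) = ((½)*(⅓)*(-⅓))*(-109) = -1/18*(-109) = 109/18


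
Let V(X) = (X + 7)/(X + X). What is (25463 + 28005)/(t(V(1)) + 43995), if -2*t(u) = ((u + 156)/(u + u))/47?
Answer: 2512996/2067755 ≈ 1.2153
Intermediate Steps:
V(X) = (7 + X)/(2*X) (V(X) = (7 + X)/((2*X)) = (7 + X)*(1/(2*X)) = (7 + X)/(2*X))
t(u) = -(156 + u)/(188*u) (t(u) = -(u + 156)/(u + u)/(2*47) = -(156 + u)/((2*u))/(2*47) = -(156 + u)*(1/(2*u))/(2*47) = -(156 + u)/(2*u)/(2*47) = -(156 + u)/(188*u))
(25463 + 28005)/(t(V(1)) + 43995) = (25463 + 28005)/((-156 - (7 + 1)/(2*1))/(188*(((1/2)*(7 + 1)/1))) + 43995) = 53468/((-156 - 8/2)/(188*(((1/2)*1*8))) + 43995) = 53468/((1/188)*(-156 - 1*4)/4 + 43995) = 53468/((1/188)*(1/4)*(-156 - 4) + 43995) = 53468/((1/188)*(1/4)*(-160) + 43995) = 53468/(-10/47 + 43995) = 53468/(2067755/47) = 53468*(47/2067755) = 2512996/2067755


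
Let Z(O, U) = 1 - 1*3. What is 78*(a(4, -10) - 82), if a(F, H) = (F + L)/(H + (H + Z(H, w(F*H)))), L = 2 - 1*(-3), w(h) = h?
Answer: -70707/11 ≈ -6427.9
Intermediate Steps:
Z(O, U) = -2 (Z(O, U) = 1 - 3 = -2)
L = 5 (L = 2 + 3 = 5)
a(F, H) = (5 + F)/(-2 + 2*H) (a(F, H) = (F + 5)/(H + (H - 2)) = (5 + F)/(H + (-2 + H)) = (5 + F)/(-2 + 2*H))
78*(a(4, -10) - 82) = 78*((5 + 4)/(2*(-1 - 10)) - 82) = 78*((1/2)*9/(-11) - 82) = 78*((1/2)*(-1/11)*9 - 82) = 78*(-9/22 - 82) = 78*(-1813/22) = -70707/11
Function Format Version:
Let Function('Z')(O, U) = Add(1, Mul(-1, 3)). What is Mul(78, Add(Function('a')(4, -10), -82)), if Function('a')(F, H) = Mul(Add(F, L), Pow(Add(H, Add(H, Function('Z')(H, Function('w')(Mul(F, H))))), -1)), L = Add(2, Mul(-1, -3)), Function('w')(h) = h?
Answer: Rational(-70707, 11) ≈ -6427.9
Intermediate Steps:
Function('Z')(O, U) = -2 (Function('Z')(O, U) = Add(1, -3) = -2)
L = 5 (L = Add(2, 3) = 5)
Function('a')(F, H) = Mul(Pow(Add(-2, Mul(2, H)), -1), Add(5, F)) (Function('a')(F, H) = Mul(Add(F, 5), Pow(Add(H, Add(H, -2)), -1)) = Mul(Add(5, F), Pow(Add(H, Add(-2, H)), -1)) = Mul(Add(5, F), Pow(Add(-2, Mul(2, H)), -1)) = Mul(Pow(Add(-2, Mul(2, H)), -1), Add(5, F)))
Mul(78, Add(Function('a')(4, -10), -82)) = Mul(78, Add(Mul(Rational(1, 2), Pow(Add(-1, -10), -1), Add(5, 4)), -82)) = Mul(78, Add(Mul(Rational(1, 2), Pow(-11, -1), 9), -82)) = Mul(78, Add(Mul(Rational(1, 2), Rational(-1, 11), 9), -82)) = Mul(78, Add(Rational(-9, 22), -82)) = Mul(78, Rational(-1813, 22)) = Rational(-70707, 11)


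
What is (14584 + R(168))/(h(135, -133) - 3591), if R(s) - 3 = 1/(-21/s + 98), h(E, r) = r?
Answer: -11421629/2915892 ≈ -3.9170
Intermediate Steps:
R(s) = 3 + 1/(98 - 21/s) (R(s) = 3 + 1/(-21/s + 98) = 3 + 1/(98 - 21/s))
(14584 + R(168))/(h(135, -133) - 3591) = (14584 + (-63 + 295*168)/(7*(-3 + 14*168)))/(-133 - 3591) = (14584 + (-63 + 49560)/(7*(-3 + 2352)))/(-3724) = (14584 + (⅐)*49497/2349)*(-1/3724) = (14584 + (⅐)*(1/2349)*49497)*(-1/3724) = (14584 + 2357/783)*(-1/3724) = (11421629/783)*(-1/3724) = -11421629/2915892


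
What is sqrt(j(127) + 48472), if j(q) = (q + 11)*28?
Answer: 4*sqrt(3271) ≈ 228.77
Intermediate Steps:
j(q) = 308 + 28*q (j(q) = (11 + q)*28 = 308 + 28*q)
sqrt(j(127) + 48472) = sqrt((308 + 28*127) + 48472) = sqrt((308 + 3556) + 48472) = sqrt(3864 + 48472) = sqrt(52336) = 4*sqrt(3271)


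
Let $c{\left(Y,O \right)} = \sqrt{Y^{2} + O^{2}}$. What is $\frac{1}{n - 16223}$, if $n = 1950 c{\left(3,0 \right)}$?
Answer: $- \frac{1}{10373} \approx -9.6404 \cdot 10^{-5}$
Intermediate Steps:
$c{\left(Y,O \right)} = \sqrt{O^{2} + Y^{2}}$
$n = 5850$ ($n = 1950 \sqrt{0^{2} + 3^{2}} = 1950 \sqrt{0 + 9} = 1950 \sqrt{9} = 1950 \cdot 3 = 5850$)
$\frac{1}{n - 16223} = \frac{1}{5850 - 16223} = \frac{1}{-10373} = - \frac{1}{10373}$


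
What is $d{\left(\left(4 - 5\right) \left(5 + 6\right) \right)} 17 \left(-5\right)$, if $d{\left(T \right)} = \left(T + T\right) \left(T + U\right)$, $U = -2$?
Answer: $-24310$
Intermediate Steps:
$d{\left(T \right)} = 2 T \left(-2 + T\right)$ ($d{\left(T \right)} = \left(T + T\right) \left(T - 2\right) = 2 T \left(-2 + T\right)$)
$d{\left(\left(4 - 5\right) \left(5 + 6\right) \right)} 17 \left(-5\right) = 2 \left(4 - 5\right) \left(5 + 6\right) \left(-2 + \left(4 - 5\right) \left(5 + 6\right)\right) 17 \left(-5\right) = 2 \left(\left(-1\right) 11\right) \left(-2 - 11\right) 17 \left(-5\right) = 2 \left(-11\right) \left(-2 - 11\right) 17 \left(-5\right) = 2 \left(-11\right) \left(-13\right) 17 \left(-5\right) = 286 \cdot 17 \left(-5\right) = 4862 \left(-5\right) = -24310$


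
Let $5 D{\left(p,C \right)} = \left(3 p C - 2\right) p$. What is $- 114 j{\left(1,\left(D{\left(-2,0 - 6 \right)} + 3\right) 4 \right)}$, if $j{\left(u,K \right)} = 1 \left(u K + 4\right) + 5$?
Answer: $\frac{19038}{5} \approx 3807.6$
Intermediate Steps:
$D{\left(p,C \right)} = \frac{p \left(-2 + 3 C p\right)}{5}$ ($D{\left(p,C \right)} = \frac{\left(3 p C - 2\right) p}{5} = \frac{\left(3 C p - 2\right) p}{5} = \frac{\left(-2 + 3 C p\right) p}{5} = \frac{p \left(-2 + 3 C p\right)}{5}$)
$j{\left(u,K \right)} = 9 + K u$ ($j{\left(u,K \right)} = 1 \left(K u + 4\right) + 5 = 1 \left(4 + K u\right) + 5 = \left(4 + K u\right) + 5 = 9 + K u$)
$- 114 j{\left(1,\left(D{\left(-2,0 - 6 \right)} + 3\right) 4 \right)} = - 114 \left(9 + \left(\frac{1}{5} \left(-2\right) \left(-2 + 3 \left(0 - 6\right) \left(-2\right)\right) + 3\right) 4 \cdot 1\right) = - 114 \left(9 + \left(\frac{1}{5} \left(-2\right) \left(-2 + 3 \left(-6\right) \left(-2\right)\right) + 3\right) 4 \cdot 1\right) = - 114 \left(9 + \left(\frac{1}{5} \left(-2\right) \left(-2 + 36\right) + 3\right) 4 \cdot 1\right) = - 114 \left(9 + \left(\frac{1}{5} \left(-2\right) 34 + 3\right) 4 \cdot 1\right) = - 114 \left(9 + \left(- \frac{68}{5} + 3\right) 4 \cdot 1\right) = - 114 \left(9 + \left(- \frac{53}{5}\right) 4 \cdot 1\right) = - 114 \left(9 - \frac{212}{5}\right) = \left(-114\right) \left(- \frac{167}{5}\right) = \frac{19038}{5}$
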